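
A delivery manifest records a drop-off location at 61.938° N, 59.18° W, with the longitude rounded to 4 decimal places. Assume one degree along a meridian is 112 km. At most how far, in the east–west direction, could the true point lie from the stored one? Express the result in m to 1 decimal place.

2.6 m

Rounding to 4 decimal places leaves the longitude within ±5e-05° of the true value.
One degree of longitude at 61.938° is 112000 × cos 61.938° ≈ 112000 × 0.4704 = 52687.8 m.
East–west error: 5e-05° × 52687.8 m/° ≈ 2.63439 m.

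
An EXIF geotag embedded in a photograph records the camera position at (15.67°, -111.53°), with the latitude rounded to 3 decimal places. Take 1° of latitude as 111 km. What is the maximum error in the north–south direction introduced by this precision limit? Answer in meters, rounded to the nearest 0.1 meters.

55.5 meters

Rounding to 3 decimal places leaves the latitude within ±0.0005° of the true value.
North–south distance: 0.0005° × 111000 m/° = 55.5 m.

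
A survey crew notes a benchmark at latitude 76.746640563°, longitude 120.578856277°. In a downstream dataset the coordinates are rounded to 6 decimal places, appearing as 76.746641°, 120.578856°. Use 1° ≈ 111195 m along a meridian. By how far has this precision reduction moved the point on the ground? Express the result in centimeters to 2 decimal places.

4.91 centimeters

The latitude changed by -0.000000437° and the longitude by +0.000000277°.
North–south shift: -0.000000437 × 111195 = -0.0485922 m.
E–W at 76.7466°: 0.000000277° × 111195 × cos 76.7466° = 0.000000277 × 111195 × 0.2293 ≈ 0.00706136 m.
Hypotenuse of the two orthogonal shifts: √(0.0485922² + 0.00706136²) = 0.0491026 m.
That is 0.0491026 m = 4.9103 cm.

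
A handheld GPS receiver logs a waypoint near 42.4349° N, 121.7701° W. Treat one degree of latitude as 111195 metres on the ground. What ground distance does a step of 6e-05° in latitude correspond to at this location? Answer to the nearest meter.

7 meters

Along a meridian 6e-05° is 6e-05 × 111195 = 6.6717 m.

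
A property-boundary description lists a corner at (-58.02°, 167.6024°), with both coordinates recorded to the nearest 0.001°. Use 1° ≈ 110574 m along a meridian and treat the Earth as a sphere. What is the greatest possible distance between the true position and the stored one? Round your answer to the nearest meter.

63 meters

Rounding to 3 decimal places leaves each coordinate within ±0.0005° of the true value.
North–south component: 0.0005° × 110574 = 55.287 m.
E–W at 58.02°: 0.0005° × 110574 × cos 58.02° = 0.0005 × 110574 × 0.5296 ≈ 29.2813 m.
Combining orthogonally: (55.287² + 29.2813²)^½ ≈ 62.5623 m.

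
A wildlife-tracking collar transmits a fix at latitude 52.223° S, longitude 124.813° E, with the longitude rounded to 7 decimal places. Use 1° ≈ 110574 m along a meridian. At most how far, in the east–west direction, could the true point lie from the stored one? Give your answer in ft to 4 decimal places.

0.0111 ft

Rounding to 7 decimal places leaves the longitude within ±5e-08° of the true value.
One degree of longitude at 52.223° is 110574 × cos 52.223° ≈ 110574 × 0.6126 = 67736.5 m.
East–west error: 5e-08° × 67736.5 m/° ≈ 0.00338683 m.
Converting: 0.00338683 m × 3.2808 ft/m ≈ 0.011112 ft.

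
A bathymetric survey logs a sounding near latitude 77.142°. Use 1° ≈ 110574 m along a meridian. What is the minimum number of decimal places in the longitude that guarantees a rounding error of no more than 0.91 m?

At 77.142° one degree of longitude covers 110574 × cos 77.142° ≈ 110574 × 0.2225 ≈ 24606.6 m.
N decimal places → at most half a unit in the last place, 0.5 × 10⁻ᴺ° = 24606.6/2 × 10⁻ᴺ m.
Need 0.5 × 24606.6 × 10⁻ᴺ ≤ 0.91 → 10⁻ᴺ ≤ 7.396e-05, so N ≥ 4.13.
So 5 decimal places suffice (0.123 m); 4 would allow up to 1.23 m.

5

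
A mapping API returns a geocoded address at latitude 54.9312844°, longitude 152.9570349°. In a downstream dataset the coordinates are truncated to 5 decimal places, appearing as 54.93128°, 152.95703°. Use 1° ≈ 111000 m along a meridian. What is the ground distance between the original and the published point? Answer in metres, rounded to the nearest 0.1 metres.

0.6 metres

The latitude changed by +0.0000044° and the longitude by +0.0000049°.
North–south shift: 0.0000044 × 111000 = 0.4884 m.
E–W at 54.9313°: 0.0000049° × 111000 × cos 54.9313° = 0.0000049 × 111000 × 0.5746 ≈ 0.312502 m.
Combined displacement = (0.4884² + 0.312502²)^½ ≈ 0.579821 m.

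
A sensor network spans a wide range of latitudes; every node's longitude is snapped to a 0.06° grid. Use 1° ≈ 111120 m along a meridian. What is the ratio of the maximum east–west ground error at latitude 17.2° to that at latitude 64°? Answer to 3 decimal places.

With a 0.06° grid the true value lies within half a step, ±0.06°/2 = ±0.03°, of the stored one.
Error at 17.2° = 0.03° × 111120 × cos 17.2° ≈ 3333.6 × 0.9553 = 3184.5 m.
Error at 64° = 0.03° × 111120 × cos 64° ≈ 3333.6 × 0.4384 = 1461.4 m.
Ratio: 3184.5 / 1461.4 = cos 17.2° / cos 64° ≈ 2.1792.

2.179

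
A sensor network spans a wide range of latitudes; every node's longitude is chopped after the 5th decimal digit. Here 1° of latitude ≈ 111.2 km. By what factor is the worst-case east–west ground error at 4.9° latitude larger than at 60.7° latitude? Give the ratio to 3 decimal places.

Truncating at 5 decimal places can drop up to a full unit in the last place, so the longitude may be off by as much as 1e-05°.
Error at 4.9° = 1e-05° × 111200 × cos 4.9° ≈ 1.112 × 0.9963 = 1.1079 m.
At 60.7°: 1e-05° × 111200 × cos 60.7° = 1e-05 × 111200 × 0.4894 ≈ 0.54419 m.
Ratio: 1.1079 / 0.54419 = cos 4.9° / cos 60.7° ≈ 2.0359.

2.036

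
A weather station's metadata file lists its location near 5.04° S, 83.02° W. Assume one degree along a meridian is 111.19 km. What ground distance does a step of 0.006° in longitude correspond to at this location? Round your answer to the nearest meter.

665 meters

0.006° of longitude at 5.04° is 0.006 × 111190 × cos 5.04° ≈ 0.006 × 110760 = 664.561 m.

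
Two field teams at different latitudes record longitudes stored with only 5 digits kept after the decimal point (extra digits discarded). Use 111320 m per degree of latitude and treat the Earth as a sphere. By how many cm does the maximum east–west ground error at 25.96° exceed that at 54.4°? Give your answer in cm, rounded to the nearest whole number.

Truncating at 5 decimal places can drop up to a full unit in the last place, so the longitude may be off by as much as 1e-05°.
Error at 25.96° = 1e-05° × 111320 × cos 25.96° ≈ 1.1132 × 0.8991 = 1.0009 m.
Error at 54.4° = 1e-05° × 111320 × cos 54.4° ≈ 1.1132 × 0.5821 = 0.64802 m.
Difference: 1.0009 − 0.64802 = 0.35286 m.
That is 0.352859 m = 35.286 cm.

35 cm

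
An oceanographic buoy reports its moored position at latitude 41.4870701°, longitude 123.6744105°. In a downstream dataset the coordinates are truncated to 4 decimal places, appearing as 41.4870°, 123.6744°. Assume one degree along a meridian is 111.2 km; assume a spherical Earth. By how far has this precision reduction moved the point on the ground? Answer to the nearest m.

8 m

Δlat = 41.4870701 − 41.4870 = +0.0000701°; Δlon = 123.6744105 − 123.6744 = +0.0000105°.
North–south shift: 0.0000701 × 111200 = 7.79512 m.
E–W at 41.487°: 0.0000105° × 111200 × cos 41.487° = 0.0000105 × 111200 × 0.7491 ≈ 0.874656 m.
Distance: √(7.79512² + 0.874656²) ≈ 7.84404 m.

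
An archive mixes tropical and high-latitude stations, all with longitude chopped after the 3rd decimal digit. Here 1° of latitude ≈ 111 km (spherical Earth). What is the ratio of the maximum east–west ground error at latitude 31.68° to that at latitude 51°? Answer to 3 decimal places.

Truncating at 3 decimal places can drop up to a full unit in the last place, so the longitude may be off by as much as 0.001°.
Error at 31.68° = 0.001° × 111000 × cos 31.68° ≈ 111 × 0.8510 = 94.46 m.
Error at 51° = 0.001° × 111000 × cos 51° ≈ 111 × 0.6293 = 69.855 m.
The ratio reduces to cos 31.68° / cos 51° = 0.8510/0.6293 ≈ 1.3522.

1.352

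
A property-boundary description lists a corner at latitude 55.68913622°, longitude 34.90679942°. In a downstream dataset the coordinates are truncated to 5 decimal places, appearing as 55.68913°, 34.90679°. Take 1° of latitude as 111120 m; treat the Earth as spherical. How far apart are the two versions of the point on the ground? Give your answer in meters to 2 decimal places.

Δlat = 55.68913622 − 55.68913 = +0.00000622°; Δlon = 34.90679942 − 34.90679 = +0.00000942°.
N–S: 0.00000622° × 111120 m/° = 0.691166 m.
East–west at this latitude: 0.00000942° × 111120 × cos 55.6891° ≈ 0.00000942 × 62636.4 = 0.590035 m.
Combined displacement = (0.691166² + 0.590035²)^½ ≈ 0.908764 m.

0.91 meters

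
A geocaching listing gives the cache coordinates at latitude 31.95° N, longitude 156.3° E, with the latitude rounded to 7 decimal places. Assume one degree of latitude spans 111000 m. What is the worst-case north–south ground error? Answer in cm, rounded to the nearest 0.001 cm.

0.555 cm

Rounding to 7 decimal places leaves the latitude within ±5e-08° of the true value.
Along the meridian that is 5e-08° × 111000 m/° = 0.00555 m.
That is 0.00555 m = 0.555 cm.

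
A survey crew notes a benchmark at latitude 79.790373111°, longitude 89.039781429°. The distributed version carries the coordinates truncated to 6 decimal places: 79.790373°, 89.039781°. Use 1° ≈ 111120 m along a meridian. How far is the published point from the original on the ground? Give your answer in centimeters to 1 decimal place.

Δlat = 79.790373111 − 79.790373 = +0.000000111°; Δlon = 89.039781429 − 89.039781 = +0.000000429°.
North–south shift: 0.000000111 × 111120 = 0.0123343 m.
East–west at this latitude: 0.000000429° × 111120 × cos 79.7904° ≈ 0.000000429 × 19696 = 0.0084496 m.
Combined displacement = (0.0123343² + 0.0084496²)^½ ≈ 0.014951 m.
That is 0.014951 m = 1.4951 cm.

1.5 centimeters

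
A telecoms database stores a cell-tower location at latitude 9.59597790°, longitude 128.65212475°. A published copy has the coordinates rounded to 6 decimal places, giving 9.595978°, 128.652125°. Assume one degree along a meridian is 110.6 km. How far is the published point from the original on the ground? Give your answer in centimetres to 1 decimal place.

Δlat = 9.59597790 − 9.595978 = -0.00000010°; Δlon = 128.65212475 − 128.652125 = -0.00000025°.
North–south shift: -0.00000010 × 110600 = -0.01106 m.
East–west at this latitude: -0.00000025° × 110600 × cos 9.59598° ≈ -0.00000025 × 109052 = -0.0272631 m.
Distance: √(0.01106² + 0.0272631²) ≈ 0.0294211 m.
That is 0.0294211 m = 2.9421 cm.

2.9 centimetres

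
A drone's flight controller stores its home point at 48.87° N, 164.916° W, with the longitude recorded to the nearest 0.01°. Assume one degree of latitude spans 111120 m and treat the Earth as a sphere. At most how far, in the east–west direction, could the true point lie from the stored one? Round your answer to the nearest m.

Rounding to 2 decimal places leaves the longitude within ±0.005° of the true value.
At latitude 48.87° a degree of longitude spans 111120 m × cos 48.87° = 111120 × 0.6578 ≈ 73091.4 m.
So at most 0.005° × 73091.4 ≈ 365.457 m east–west.

365 m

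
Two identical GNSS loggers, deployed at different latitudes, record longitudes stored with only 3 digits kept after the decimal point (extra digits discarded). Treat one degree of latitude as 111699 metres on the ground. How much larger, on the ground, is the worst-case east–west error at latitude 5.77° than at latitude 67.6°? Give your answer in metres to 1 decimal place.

68.6 metres

Truncating at 3 decimal places can drop up to a full unit in the last place, so the longitude may be off by as much as 0.001°.
Error at 5.77° = 0.001° × 111699 × cos 5.77° ≈ 111.7 × 0.9949 = 111.13 m.
At 67.6°: 0.001° × 111699 × cos 67.6° = 0.001 × 111699 × 0.3811 ≈ 42.565 m.
Difference: 111.13 − 42.565 = 68.568 m.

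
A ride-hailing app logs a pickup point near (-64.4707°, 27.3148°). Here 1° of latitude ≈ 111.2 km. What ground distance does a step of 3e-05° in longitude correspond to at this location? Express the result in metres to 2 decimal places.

1.44 metres

3e-05° of longitude at 64.4707° is 3e-05 × 111200 × cos 64.4707° ≈ 3e-05 × 47924.2 = 1.43772 m.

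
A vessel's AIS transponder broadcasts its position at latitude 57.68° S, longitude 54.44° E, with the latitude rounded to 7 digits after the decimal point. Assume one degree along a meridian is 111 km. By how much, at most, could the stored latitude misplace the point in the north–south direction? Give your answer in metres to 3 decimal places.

0.006 metres

Rounding to 7 decimal places leaves the latitude within ±5e-08° of the true value.
North–south distance: 5e-08° × 111000 m/° = 0.00555 m.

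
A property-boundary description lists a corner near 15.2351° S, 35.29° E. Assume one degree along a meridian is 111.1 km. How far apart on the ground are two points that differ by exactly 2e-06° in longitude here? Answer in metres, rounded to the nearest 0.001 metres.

0.214 metres

At 15.2351° a degree of longitude is 111100 × cos 15.2351° ≈ 107195 m, so 2e-06° corresponds to 0.214391 m.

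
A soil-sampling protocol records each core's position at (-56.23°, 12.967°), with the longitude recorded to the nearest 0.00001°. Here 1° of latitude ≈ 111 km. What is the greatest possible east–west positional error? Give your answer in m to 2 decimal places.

0.31 m

Rounding to 5 decimal places leaves the longitude within ±5e-06° of the true value.
Parallels shrink by cos φ, so at 56.23° a degree of longitude is 111000 × 0.5559 ≈ 61700.5 m.
Maximum E–W displacement: 5e-06 × 61700.5 = 0.308503 m.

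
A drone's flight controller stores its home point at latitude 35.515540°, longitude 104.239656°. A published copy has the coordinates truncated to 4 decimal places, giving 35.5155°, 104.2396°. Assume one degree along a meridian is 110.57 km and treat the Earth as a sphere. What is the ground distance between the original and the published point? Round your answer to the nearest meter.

The latitude changed by +0.000040° and the longitude by +0.000056°.
N–S: 0.000040° × 110570 m/° = 4.4228 m.
E–W at 35.5155°: 0.000056° × 110570 × cos 35.5155° = 0.000056 × 110570 × 0.8140 ≈ 5.03997 m.
Distance: √(4.4228² + 5.03997²) ≈ 6.7054 m.

7 meters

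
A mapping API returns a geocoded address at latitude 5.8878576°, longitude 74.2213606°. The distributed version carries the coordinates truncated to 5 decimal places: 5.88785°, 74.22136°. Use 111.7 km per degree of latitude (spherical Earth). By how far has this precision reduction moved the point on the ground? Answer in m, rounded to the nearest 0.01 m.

The latitude changed by +0.0000076° and the longitude by +0.0000006°.
N–S: 0.0000076° × 111700 m/° = 0.84892 m.
E–W at 5.88785°: 0.0000006° × 111700 × cos 5.88785° = 0.0000006 × 111700 × 0.9947 ≈ 0.0666664 m.
Distance: √(0.84892² + 0.0666664²) ≈ 0.851534 m.

0.85 m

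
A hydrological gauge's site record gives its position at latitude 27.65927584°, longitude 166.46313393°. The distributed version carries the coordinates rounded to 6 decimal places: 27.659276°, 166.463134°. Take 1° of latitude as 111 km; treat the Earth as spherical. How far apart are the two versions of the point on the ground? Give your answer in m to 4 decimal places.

Δlat = 27.65927584 − 27.659276 = -0.00000016°; Δlon = 166.46313393 − 166.463134 = -0.00000007°.
North–south shift: -0.00000016 × 111000 = -0.01776 m.
East–west at this latitude: -0.00000007° × 111000 × cos 27.6593° ≈ -0.00000007 × 98315.3 = -0.00688207 m.
Combined displacement = (0.01776² + 0.00688207²)^½ ≈ 0.0190468 m.

0.0190 m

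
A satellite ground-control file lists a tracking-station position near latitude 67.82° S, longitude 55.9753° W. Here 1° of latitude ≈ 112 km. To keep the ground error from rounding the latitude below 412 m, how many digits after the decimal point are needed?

One degree of latitude covers 112000 m.
With N decimal places the half-ulp bound is 0.5·10⁻ᴺ°, or 0.5·10⁻ᴺ × 112000 m on the ground.
Need 0.5 × 112000 × 10⁻ᴺ ≤ 412 → 10⁻ᴺ ≤ 7.357e-03, so N ≥ 2.13.
N = 2 would give 560 m (too coarse); N = 3 gives 56 m ≤ 412 m.

3 decimal places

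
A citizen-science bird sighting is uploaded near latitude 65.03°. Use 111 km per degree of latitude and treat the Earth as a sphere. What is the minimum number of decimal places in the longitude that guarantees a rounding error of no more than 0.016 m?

At 65.03° one degree of longitude covers 111000 × cos 65.03° ≈ 111000 × 0.4221 ≈ 46857.9 m.
N decimal places → at most half a unit in the last place, 0.5 × 10⁻ᴺ° = 46857.9/2 × 10⁻ᴺ m.
Need 0.5 × 46857.9 × 10⁻ᴺ ≤ 0.016 → 10⁻ᴺ ≤ 6.829e-07, so N ≥ 6.17.
N = 6 would give 0.0234 m (too coarse); N = 7 gives 0.00234 m ≤ 0.016 m.

7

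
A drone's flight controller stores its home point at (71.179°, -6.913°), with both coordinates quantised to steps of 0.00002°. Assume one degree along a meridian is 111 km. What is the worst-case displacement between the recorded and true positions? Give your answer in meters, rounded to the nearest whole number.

1 meters

With a 0.00002° grid the true value lies within half a step, ±0.00002°/2 = ±1e-05°, of the stored one.
North–south component: 1e-05° × 111000 = 1.11 m.
E–W at 71.179°: 1e-05° × 111000 × cos 71.179° = 1e-05 × 111000 × 0.3226 ≈ 0.3581 m.
Worst case both components are at the extreme and orthogonal: √(1.11² + 0.3581²) ≈ 1.16633 m.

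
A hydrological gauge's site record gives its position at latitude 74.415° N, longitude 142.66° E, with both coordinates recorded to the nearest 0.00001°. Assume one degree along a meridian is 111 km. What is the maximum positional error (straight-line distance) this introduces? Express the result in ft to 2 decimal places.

1.89 ft

Rounding to 5 decimal places leaves each coordinate within ±5e-06° of the true value.
North–south component: 5e-06° × 111000 = 0.555 m.
East–west component at 74.415°: 5e-06° × 111000 × cos 74.415° ≈ 5e-06 × 29822.1 ≈ 0.149111 m.
Worst case both components are at the extreme and orthogonal: √(0.555² + 0.149111²) ≈ 0.574682 m.
In feet: 0.574682 m ÷ 0.3048 ≈ 1.8854 ft.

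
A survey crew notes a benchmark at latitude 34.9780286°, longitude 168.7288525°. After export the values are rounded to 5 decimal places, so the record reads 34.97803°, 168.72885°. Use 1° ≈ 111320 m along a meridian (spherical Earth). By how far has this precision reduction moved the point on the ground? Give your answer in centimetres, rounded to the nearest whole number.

Δlat = 34.9780286 − 34.97803 = -0.0000014°; Δlon = 168.7288525 − 168.72885 = +0.0000025°.
North–south shift: -0.0000014 × 111320 = -0.155848 m.
East–west at this latitude: 0.0000025° × 111320 × cos 34.978° ≈ 0.0000025 × 91212.5 = 0.228031 m.
Distance: √(0.155848² + 0.228031²) ≈ 0.276201 m.
That is 0.276201 m = 27.62 cm.

28 centimetres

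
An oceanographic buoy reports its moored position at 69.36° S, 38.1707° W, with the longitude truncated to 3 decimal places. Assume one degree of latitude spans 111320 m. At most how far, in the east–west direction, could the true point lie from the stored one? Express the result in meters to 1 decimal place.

39.2 meters

Truncating at 3 decimal places can drop up to a full unit in the last place, so the longitude may be off by as much as 0.001°.
Parallels shrink by cos φ, so at 69.36° a degree of longitude is 111320 × 0.3525 ≈ 39239.7 m.
East–west error: 0.001° × 39239.7 m/° ≈ 39.2397 m.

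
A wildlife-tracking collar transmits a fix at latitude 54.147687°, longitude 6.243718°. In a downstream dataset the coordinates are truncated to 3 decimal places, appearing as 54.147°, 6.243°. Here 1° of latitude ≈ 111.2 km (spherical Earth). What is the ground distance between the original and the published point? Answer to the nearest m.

90 m

The latitude changed by +0.000687° and the longitude by +0.000718°.
North–south shift: 0.000687 × 111200 = 76.3944 m.
E–W at 54.147°: 0.000718° × 111200 × cos 54.147° = 0.000718 × 111200 × 0.5857 ≈ 46.7638 m.
Combined displacement = (76.3944² + 46.7638²)^½ ≈ 89.571 m.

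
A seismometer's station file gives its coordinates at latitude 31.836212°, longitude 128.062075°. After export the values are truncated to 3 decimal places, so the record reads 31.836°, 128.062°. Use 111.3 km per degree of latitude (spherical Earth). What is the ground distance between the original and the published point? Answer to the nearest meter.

25 meters

Δlat = 31.836212 − 31.836 = +0.000212°; Δlon = 128.062075 − 128.062 = +0.000075°.
N–S: 0.000212° × 111300 m/° = 23.5956 m.
East–west at this latitude: 0.000075° × 111300 × cos 31.836° ≈ 0.000075 × 94556.2 = 7.09171 m.
Hypotenuse of the two orthogonal shifts: √(23.5956² + 7.09171²) = 24.6383 m.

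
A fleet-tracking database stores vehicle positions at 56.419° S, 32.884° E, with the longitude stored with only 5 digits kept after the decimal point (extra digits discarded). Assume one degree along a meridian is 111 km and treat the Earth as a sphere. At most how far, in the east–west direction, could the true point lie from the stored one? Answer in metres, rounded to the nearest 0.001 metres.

Truncating at 5 decimal places can drop up to a full unit in the last place, so the longitude may be off by as much as 1e-05°.
One degree of longitude at 56.419° is 111000 × cos 56.419° ≈ 111000 × 0.5531 = 61395.8 m.
Maximum E–W displacement: 1e-05 × 61395.8 = 0.613958 m.

0.614 metres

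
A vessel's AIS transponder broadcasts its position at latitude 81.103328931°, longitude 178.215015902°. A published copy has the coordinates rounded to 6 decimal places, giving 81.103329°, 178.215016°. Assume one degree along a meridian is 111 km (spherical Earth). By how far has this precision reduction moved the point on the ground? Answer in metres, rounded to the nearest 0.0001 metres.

0.0078 metres

Δlat = 81.103328931 − 81.103329 = -0.000000069°; Δlon = 178.215015902 − 178.215016 = -0.000000098°.
North–south shift: -0.000000069 × 111000 = -0.007659 m.
E–W at 81.1033°: -0.000000098° × 111000 × cos 81.1033° = -0.000000098 × 111000 × 0.1547 ≈ -0.00168231 m.
Distance: √(0.007659² + 0.00168231²) ≈ 0.00784159 m.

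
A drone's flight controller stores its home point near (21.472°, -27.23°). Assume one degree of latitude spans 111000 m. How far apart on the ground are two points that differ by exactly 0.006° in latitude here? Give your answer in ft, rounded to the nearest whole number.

Along a meridian 0.006° is 0.006 × 111000 = 666 m.
In feet: 666 m ÷ 0.3048 ≈ 2185 ft.

2185 ft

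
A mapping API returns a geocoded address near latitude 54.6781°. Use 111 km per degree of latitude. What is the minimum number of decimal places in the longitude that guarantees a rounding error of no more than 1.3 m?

5

At 54.6781° one degree of longitude covers 111000 × cos 54.6781° ≈ 111000 × 0.5782 ≈ 64176.8 m.
Rounding to N decimal places gives at most 0.5 × 10⁻ᴺ degrees of error, i.e. 0.5 × 10⁻ᴺ × 64176.8 m.
Need 0.5 × 64176.8 × 10⁻ᴺ ≤ 1.3 → 10⁻ᴺ ≤ 4.051e-05, so N ≥ 4.39.
So 5 decimal places suffice (0.321 m); 4 would allow up to 3.21 m.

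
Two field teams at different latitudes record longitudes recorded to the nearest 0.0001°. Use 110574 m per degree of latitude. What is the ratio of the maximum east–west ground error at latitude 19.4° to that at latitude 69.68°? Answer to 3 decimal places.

2.716

Rounding to 4 decimal places leaves the longitude within ±5e-05° of the true value.
Error at 19.4° = 5e-05° × 110574 × cos 19.4° ≈ 5.5287 × 0.9432 = 5.2148 m.
Error at 69.68° = 5e-05° × 110574 × cos 69.68° ≈ 5.5287 × 0.3473 = 1.9199 m.
The ratio reduces to cos 19.4° / cos 69.68° = 0.9432/0.3473 ≈ 2.7162.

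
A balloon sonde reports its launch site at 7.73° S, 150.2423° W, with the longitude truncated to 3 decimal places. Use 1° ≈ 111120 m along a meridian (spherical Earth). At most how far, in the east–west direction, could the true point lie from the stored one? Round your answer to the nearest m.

Truncating at 3 decimal places can drop up to a full unit in the last place, so the longitude may be off by as much as 0.001°.
Parallels shrink by cos φ, so at 7.73° a degree of longitude is 111120 × 0.9909 ≈ 110110 m.
So at most 0.001° × 110110 ≈ 110.11 m east–west.

110 m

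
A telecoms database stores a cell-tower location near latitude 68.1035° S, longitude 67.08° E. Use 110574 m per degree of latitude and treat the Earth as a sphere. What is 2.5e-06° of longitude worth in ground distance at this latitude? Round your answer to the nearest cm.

One degree of longitude here spans 110574 × cos 68.1035° = 110574 × 0.3729 ≈ 41236.5 m; 2.5e-06° of that is 0.103091 m.
That is 0.103091 m = 10.309 cm.

10 cm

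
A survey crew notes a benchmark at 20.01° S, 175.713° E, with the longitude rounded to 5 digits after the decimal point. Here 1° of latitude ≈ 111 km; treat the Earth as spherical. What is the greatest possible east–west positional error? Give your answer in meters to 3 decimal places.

Rounding to 5 decimal places leaves the longitude within ±5e-06° of the true value.
One degree of longitude at 20.01° is 111000 × cos 20.01° ≈ 111000 × 0.9396 = 104299 m.
East–west error: 5e-06° × 104299 m/° ≈ 0.521496 m.

0.521 meters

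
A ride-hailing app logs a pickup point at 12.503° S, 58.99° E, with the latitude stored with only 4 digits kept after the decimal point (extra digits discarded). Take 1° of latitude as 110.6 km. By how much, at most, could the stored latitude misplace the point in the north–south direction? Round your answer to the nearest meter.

11 meters

Truncating at 4 decimal places can drop up to a full unit in the last place, so the latitude may be off by as much as 0.0001°.
North–south distance: 0.0001° × 110600 m/° = 11.06 m.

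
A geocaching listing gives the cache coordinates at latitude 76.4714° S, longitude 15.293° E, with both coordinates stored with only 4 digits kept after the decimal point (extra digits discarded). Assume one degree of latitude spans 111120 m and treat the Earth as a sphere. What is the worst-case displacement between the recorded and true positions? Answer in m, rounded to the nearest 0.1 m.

Truncating at 4 decimal places can drop up to a full unit in the last place, so each coordinate may be off by as much as 0.0001°.
N–S: 0.0001° × 111120 m/° = 11.112 m.
Longitude error → 0.0001 × 111120 × cos 76.4714° = 0.0001 × 111120 × 0.2339 ≈ 2.59944 m.
Combining orthogonally: (11.112² + 2.59944²)^½ ≈ 11.412 m.

11.4 m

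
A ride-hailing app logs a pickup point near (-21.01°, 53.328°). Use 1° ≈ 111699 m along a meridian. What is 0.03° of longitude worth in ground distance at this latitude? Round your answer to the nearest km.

At 21.01° a degree of longitude is 111699 × cos 21.01° ≈ 104273 m, so 0.03° corresponds to 3128.19 m.
That is 3128.19 m = 3.1282 km.

3 km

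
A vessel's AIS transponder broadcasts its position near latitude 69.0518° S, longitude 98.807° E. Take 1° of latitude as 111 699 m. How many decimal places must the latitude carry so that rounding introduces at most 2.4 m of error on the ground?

One degree of latitude covers 111699 m.
Rounding to N decimal places gives at most 0.5 × 10⁻ᴺ degrees of error, i.e. 0.5 × 10⁻ᴺ × 111699 m.
Need 0.5 × 111699 × 10⁻ᴺ ≤ 2.4 → 10⁻ᴺ ≤ 4.297e-05, so N ≥ 4.37.
So 5 decimal places suffice (0.558 m); 4 would allow up to 5.58 m.

5 decimal places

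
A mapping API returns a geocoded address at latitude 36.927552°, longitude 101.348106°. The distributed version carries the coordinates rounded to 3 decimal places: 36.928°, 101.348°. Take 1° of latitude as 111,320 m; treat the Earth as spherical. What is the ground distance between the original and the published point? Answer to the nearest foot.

167 feet

Δlat = 36.927552 − 36.928 = -0.000448°; Δlon = 101.348106 − 101.348 = +0.000106°.
N–S: -0.000448° × 111320 m/° = -49.8714 m.
East–west at this latitude: 0.000106° × 111320 × cos 36.928° ≈ 0.000106 × 88988.2 = 9.43275 m.
Combined displacement = (49.8714² + 9.43275²)^½ ≈ 50.7556 m.
In feet: 50.7556 m ÷ 0.3048 ≈ 166.52 ft.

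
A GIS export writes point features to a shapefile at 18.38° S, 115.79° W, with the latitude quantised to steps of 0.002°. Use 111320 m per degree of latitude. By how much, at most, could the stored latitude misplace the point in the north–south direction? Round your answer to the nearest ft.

365 ft

With a 0.002° grid the true value lies within half a step, ±0.002°/2 = ±0.001°, of the stored one.
North–south distance: 0.001° × 111320 m/° = 111.32 m.
In feet: 111.32 m ÷ 0.3048 ≈ 365.22 ft.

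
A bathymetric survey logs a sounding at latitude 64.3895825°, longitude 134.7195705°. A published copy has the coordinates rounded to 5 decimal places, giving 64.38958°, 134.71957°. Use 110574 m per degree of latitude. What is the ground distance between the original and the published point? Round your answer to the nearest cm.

28 cm

The latitude changed by +0.0000025° and the longitude by +0.0000005°.
North–south shift: 0.0000025 × 110574 = 0.276435 m.
E–W at 64.3896°: 0.0000005° × 110574 × cos 64.3896° = 0.0000005 × 110574 × 0.4322 ≈ 0.0238978 m.
Combined displacement = (0.276435² + 0.0238978²)^½ ≈ 0.277466 m.
That is 0.277466 m = 27.747 cm.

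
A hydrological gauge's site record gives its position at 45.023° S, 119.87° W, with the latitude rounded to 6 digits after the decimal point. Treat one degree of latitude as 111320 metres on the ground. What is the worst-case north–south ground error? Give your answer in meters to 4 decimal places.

Rounding to 6 decimal places leaves the latitude within ±5e-07° of the true value.
So the N–S error is at most 5e-07 × 111320 = 0.05566 m.

0.0557 meters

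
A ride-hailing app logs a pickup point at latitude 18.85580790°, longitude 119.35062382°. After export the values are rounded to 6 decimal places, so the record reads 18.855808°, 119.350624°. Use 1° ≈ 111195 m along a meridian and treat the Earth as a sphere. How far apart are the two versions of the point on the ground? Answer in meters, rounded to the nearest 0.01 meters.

Δlat = 18.85580790 − 18.855808 = -0.00000010°; Δlon = 119.35062382 − 119.350624 = -0.00000018°.
North–south shift: -0.00000010 × 111195 = -0.0111195 m.
E–W at 18.8558°: -0.00000018° × 111195 × cos 18.8558° = -0.00000018 × 111195 × 0.9463 ≈ -0.018941 m.
Distance: √(0.0111195² + 0.018941²) ≈ 0.0219637 m.

0.02 meters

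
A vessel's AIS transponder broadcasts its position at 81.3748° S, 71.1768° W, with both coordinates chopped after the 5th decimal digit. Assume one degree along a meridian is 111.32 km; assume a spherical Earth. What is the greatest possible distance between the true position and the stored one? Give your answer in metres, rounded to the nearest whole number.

1 metres

Truncating at 5 decimal places can drop up to a full unit in the last place, so each coordinate may be off by as much as 1e-05°.
Latitude error → 1e-05 × 111320 = 1.1132 m along the meridian.
Longitude error → 1e-05 × 111320 × cos 81.3748° = 1e-05 × 111320 × 0.1500 ≈ 0.166947 m.
The two errors are perpendicular, so the maximum displacement is √(1.1132² + 0.166947²) ≈ 1.12565 m.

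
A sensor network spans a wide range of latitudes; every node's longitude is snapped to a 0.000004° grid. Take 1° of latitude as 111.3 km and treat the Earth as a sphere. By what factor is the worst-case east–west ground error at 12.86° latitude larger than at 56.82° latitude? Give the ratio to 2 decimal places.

1.78

With a 0.000004° grid the true value lies within half a step, ±0.000004°/2 = ±2e-06°, of the stored one.
At 12.86°: 2e-06° × 111300 × cos 12.86° = 2e-06 × 111300 × 0.9749 ≈ 0.21702 m.
At 56.82°: 2e-06° × 111300 × cos 56.82° = 2e-06 × 111300 × 0.5473 ≈ 0.12182 m.
Ratio: 0.21702 / 0.12182 = cos 12.86° / cos 56.82° ≈ 1.7814.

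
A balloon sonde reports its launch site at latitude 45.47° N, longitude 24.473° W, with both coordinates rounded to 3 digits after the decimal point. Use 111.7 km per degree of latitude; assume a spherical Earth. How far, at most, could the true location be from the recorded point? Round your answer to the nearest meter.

Rounding to 3 decimal places leaves each coordinate within ±0.0005° of the true value.
Latitude error → 0.0005 × 111700 = 55.85 m along the meridian.
East–west component at 45.47°: 0.0005° × 111700 × cos 45.47° ≈ 0.0005 × 78333.3 ≈ 39.1666 m.
Combining orthogonally: (55.85² + 39.1666²)^½ ≈ 68.2147 m.

68 meters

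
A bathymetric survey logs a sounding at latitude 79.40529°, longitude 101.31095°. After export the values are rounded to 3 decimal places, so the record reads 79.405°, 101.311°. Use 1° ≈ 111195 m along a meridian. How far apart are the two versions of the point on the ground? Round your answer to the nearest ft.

The latitude changed by +0.00029° and the longitude by -0.00005°.
North–south shift: 0.00029 × 111195 = 32.2465 m.
E–W at 79.405°: -0.00005° × 111195 × cos 79.405° = -0.00005 × 111195 × 0.1839 ≈ -1.02225 m.
Hypotenuse of the two orthogonal shifts: √(32.2465² + 1.02225²) = 32.2627 m.
In feet: 32.2627 m ÷ 0.3048 ≈ 105.85 ft.

106 ft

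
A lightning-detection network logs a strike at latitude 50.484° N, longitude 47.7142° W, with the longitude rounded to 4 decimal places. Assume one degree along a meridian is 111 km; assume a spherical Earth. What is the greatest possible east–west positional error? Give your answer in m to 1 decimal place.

3.5 m

Rounding to 4 decimal places leaves the longitude within ±5e-05° of the true value.
Parallels shrink by cos φ, so at 50.484° a degree of longitude is 111000 × 0.6363 ≈ 70628.6 m.
East–west error: 5e-05° × 70628.6 m/° ≈ 3.53143 m.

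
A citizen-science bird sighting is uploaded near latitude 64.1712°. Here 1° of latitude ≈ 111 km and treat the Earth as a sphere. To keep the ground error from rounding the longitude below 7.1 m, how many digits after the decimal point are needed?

4

At 64.1712° one degree of longitude covers 111000 × cos 64.1712° ≈ 111000 × 0.4357 ≈ 48360.9 m.
With N decimal places the half-ulp bound is 0.5·10⁻ᴺ°, or 0.5·10⁻ᴺ × 48360.9 m on the ground.
Setting 24180.4 × 10⁻ᴺ ≤ 7.1 gives 10ᴺ ≥ 3406, i.e. N ≥ 3.53.
N = 3 would give 24.2 m (too coarse); N = 4 gives 2.42 m ≤ 7.1 m.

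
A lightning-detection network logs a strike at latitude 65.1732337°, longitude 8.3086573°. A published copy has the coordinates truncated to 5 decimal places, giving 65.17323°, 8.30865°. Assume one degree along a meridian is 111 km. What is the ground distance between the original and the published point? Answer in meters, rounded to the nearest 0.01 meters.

Δlat = 65.1732337 − 65.17323 = +0.0000037°; Δlon = 8.3086573 − 8.30865 = +0.0000073°.
N–S: 0.0000037° × 111000 m/° = 0.4107 m.
East–west at this latitude: 0.0000073° × 111000 × cos 65.1732° ≈ 0.0000073 × 46606.3 = 0.340226 m.
Distance: √(0.4107² + 0.340226²) ≈ 0.533318 m.

0.53 meters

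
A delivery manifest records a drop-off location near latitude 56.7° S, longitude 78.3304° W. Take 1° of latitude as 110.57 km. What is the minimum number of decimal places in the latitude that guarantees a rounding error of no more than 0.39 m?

One degree of latitude covers 110570 m.
With N decimal places the half-ulp bound is 0.5·10⁻ᴺ°, or 0.5·10⁻ᴺ × 110570 m on the ground.
Need 0.5 × 110570 × 10⁻ᴺ ≤ 0.39 → 10⁻ᴺ ≤ 7.054e-06, so N ≥ 5.15.
So 6 decimal places suffice (0.0553 m); 5 would allow up to 0.553 m.

6 decimal places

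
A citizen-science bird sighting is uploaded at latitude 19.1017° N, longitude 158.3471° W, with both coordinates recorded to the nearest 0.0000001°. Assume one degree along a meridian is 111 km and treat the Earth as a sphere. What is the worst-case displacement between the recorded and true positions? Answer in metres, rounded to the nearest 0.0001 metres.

Rounding to 7 decimal places leaves each coordinate within ±5e-08° of the true value.
North–south component: 5e-08° × 111000 = 0.00555 m.
Longitude error → 5e-08 × 111000 × cos 19.1017° = 5e-08 × 111000 × 0.9449 ≈ 0.00524441 m.
The two errors are perpendicular, so the maximum displacement is √(0.00555² + 0.00524441²) ≈ 0.00763586 m.

0.0076 metres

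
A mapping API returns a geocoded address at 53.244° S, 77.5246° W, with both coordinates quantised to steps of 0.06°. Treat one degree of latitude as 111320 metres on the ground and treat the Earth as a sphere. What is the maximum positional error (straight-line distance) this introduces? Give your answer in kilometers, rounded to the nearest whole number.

4 kilometers

With a 0.06° grid the true value lies within half a step, ±0.06°/2 = ±0.03°, of the stored one.
North–south component: 0.03° × 111320 = 3339.6 m.
E–W at 53.244°: 0.03° × 111320 × cos 53.244° = 0.03 × 111320 × 0.5984 ≈ 1998.45 m.
Combining orthogonally: (3339.6² + 1998.45²)^½ ≈ 3891.88 m.
That is 3891.88 m = 3.8919 km.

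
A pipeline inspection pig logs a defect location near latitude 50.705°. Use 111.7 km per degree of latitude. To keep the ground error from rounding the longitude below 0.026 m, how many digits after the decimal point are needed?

7

At 50.705° one degree of longitude covers 111700 × cos 50.705° ≈ 111700 × 0.6333 ≈ 70741.1 m.
Rounding to N decimal places gives at most 0.5 × 10⁻ᴺ degrees of error, i.e. 0.5 × 10⁻ᴺ × 70741.1 m.
Setting 35370.6 × 10⁻ᴺ ≤ 0.026 gives 10ᴺ ≥ 1.36e+06, i.e. N ≥ 6.13.
N = 6 would give 0.0354 m (too coarse); N = 7 gives 0.00354 m ≤ 0.026 m.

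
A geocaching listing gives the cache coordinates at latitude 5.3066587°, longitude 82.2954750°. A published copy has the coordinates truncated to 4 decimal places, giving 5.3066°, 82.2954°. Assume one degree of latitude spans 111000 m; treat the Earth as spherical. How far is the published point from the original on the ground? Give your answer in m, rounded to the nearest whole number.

The latitude changed by +0.0000587° and the longitude by +0.0000750°.
North–south shift: 0.0000587 × 111000 = 6.5157 m.
East–west at this latitude: 0.0000750° × 111000 × cos 5.3066° ≈ 0.0000750 × 110524 = 8.28932 m.
Distance: √(6.5157² + 8.28932²) ≈ 10.5436 m.

11 m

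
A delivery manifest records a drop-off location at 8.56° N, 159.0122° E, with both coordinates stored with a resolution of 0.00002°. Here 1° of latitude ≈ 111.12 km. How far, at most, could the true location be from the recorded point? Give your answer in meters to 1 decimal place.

1.6 meters

With a 0.00002° grid the true value lies within half a step, ±0.00002°/2 = ±1e-05°, of the stored one.
Latitude error → 1e-05 × 111120 = 1.1112 m along the meridian.
E–W at 8.56°: 1e-05° × 111120 × cos 8.56° = 1e-05 × 111120 × 0.9889 ≈ 1.09882 m.
The two errors are perpendicular, so the maximum displacement is √(1.1112² + 1.09882²) ≈ 1.56275 m.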